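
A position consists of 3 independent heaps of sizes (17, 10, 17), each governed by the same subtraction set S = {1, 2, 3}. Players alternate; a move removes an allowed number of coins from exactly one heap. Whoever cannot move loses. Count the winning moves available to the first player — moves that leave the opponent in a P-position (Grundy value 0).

All heaps use S = {1, 2, 3}:
G(0) = 0
G(1) = mex{0} = 1
G(2) = mex{1,0} = 2
G(3) = mex{2,1,0} = 3
G(4) = mex{3,2,1} = 0
G(5) = mex{0,3,2} = 1
G(6) = mex{1,0,3} = 2
G(7) = mex{2,1,0} = 3
G(8) = mex{3,2,1} = 0
G(9) = mex{0,3,2} = 1
G(10) = mex{1,0,3} = 2
G(11) = mex{2,1,0} = 3
G(12) = mex{3,2,1} = 0
G(13) = mex{0,3,2} = 1
G(14) = mex{1,0,3} = 2
G(15) = mex{2,1,0} = 3
G(16) = mex{3,2,1} = 0
G(17) = mex{0,3,2} = 1
Heap A: G(17) = 1.
Heap B: G(10) = 2.
Heap C: G(17) = 1.
Combined Grundy value = 1 ⊕ 2 ⊕ 1 = 2.
A winning move leaves total XOR = 0, i.e. changes one component's Grundy value g to g ⊕ X where X is the current total.
Heap A: need g' = 1⊕2 = 3. Options: 17−1→G=0, 17−2→G=3, 17−3→G=2. Hits: 1.
Heap B: need g' = 2⊕2 = 0. Options: 10−1→G=1, 10−2→G=0, 10−3→G=3. Hits: 1.
Heap C: need g' = 1⊕2 = 3. Options: 17−1→G=0, 17−2→G=3, 17−3→G=2. Hits: 1.

3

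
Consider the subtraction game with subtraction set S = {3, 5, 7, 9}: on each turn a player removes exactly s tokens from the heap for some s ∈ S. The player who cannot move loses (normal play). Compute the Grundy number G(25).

n :  0  1  2  3  4  5  6  7  8  9 10 11 12 13 14 15 16 17 18 19 20 21 22 23 24 25
G :  0  0  0  1  1  1  2  2  2  3  3  3  0  0  0  1  1  1  2  2  2  3  3  3  0  0

0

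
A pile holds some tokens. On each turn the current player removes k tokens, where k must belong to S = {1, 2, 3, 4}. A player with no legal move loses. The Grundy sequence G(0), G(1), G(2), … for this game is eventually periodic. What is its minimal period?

5

n :  0  1  2  3  4  5  6  7  8  9 10 11 12 13 14
G :  0  1  2  3  4  0  1  2  3  4  0  1  2  3  4
G(n+5) = G(n) holds for n = 0,…,3 (a full window of length max(S) = 4), so the sequence is purely periodic with period 5.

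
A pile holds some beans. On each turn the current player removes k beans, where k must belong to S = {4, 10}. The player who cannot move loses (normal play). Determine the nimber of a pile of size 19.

G(0) = 0
G(1) = mex{} = 0
G(2) = mex{} = 0
G(3) = mex{} = 0
G(4) = mex{0} = 1
G(5) = mex{0} = 1
G(6) = mex{0} = 1
G(7) = mex{0} = 1
G(8) = mex{1} = 0
G(9) = mex{1} = 0
G(10) = mex{1,0} = 2
G(11) = mex{1,0} = 2
G(12) = mex{0,0} = 1
G(13) = mex{0,0} = 1
G(14) = mex{2,1} = 0
G(15) = mex{2,1} = 0
G(16) = mex{1,1} = 0
G(17) = mex{1,1} = 0
G(18) = mex{0,0} = 1
G(19) = mex{0,0} = 1

1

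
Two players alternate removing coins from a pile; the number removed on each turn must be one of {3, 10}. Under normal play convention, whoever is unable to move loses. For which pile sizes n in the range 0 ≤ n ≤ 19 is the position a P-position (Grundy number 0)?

n :  0  1  2  3  4  5  6  7  8  9 10 11 12 13 14 15 16 17 18 19
G :  0  0  0  1  1  1  0  0  0  1  1  1  2  0  0  0  1  1  1  0
P-positions are exactly the n with G(n) = 0.

0, 1, 2, 6, 7, 8, 13, 14, 15, 19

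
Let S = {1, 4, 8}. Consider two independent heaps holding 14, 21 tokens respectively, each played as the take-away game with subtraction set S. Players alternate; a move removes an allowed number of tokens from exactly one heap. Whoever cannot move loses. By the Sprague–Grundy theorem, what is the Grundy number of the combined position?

All heaps use S = {1, 4, 8}:
G(0) = 0
G(1) = mex{0} = 1
G(2) = mex{1} = 0
G(3) = mex{0} = 1
G(4) = mex{1,0} = 2
G(5) = mex{2,1} = 0
G(6) = mex{0,0} = 1
G(7) = mex{1,1} = 0
G(8) = mex{0,2,0} = 1
G(9) = mex{1,0,1} = 2
G(10) = mex{2,1,0} = 3
G(11) = mex{3,0,1} = 2
G(12) = mex{2,1,2} = 0
G(13) = mex{0,2,0} = 1
G(14) = mex{1,3,1} = 0
G(15) = mex{0,2,0} = 1
G(16) = mex{1,0,1} = 2
G(17) = mex{2,1,2} = 0
G(18) = mex{0,0,3} = 1
G(19) = mex{1,1,2} = 0
G(20) = mex{0,2,0} = 1
G(21) = mex{1,0,1} = 2
Heap A: G(14) = 0.
Heap B: G(21) = 2.
Combined Grundy value = 0 ⊕ 2 = 2.

2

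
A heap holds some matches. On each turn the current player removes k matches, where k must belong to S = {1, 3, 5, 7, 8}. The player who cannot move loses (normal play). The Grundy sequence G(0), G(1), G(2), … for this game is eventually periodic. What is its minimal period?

n :  0  1  2  3  4  5  6  7  8  9 10 11 12 13 14 15 16 17 18 19 20 21 22 23 24 25 26 27 28 29 30 31
G :  0  1  0  1  0  1  0  1  2  3  2  3  2  3  2  0  1  0  1  0  1  0  1  2  3  2  3  2  3  2  0  1
G(n+15) = G(n) holds for n = 0,…,7 (a full window of length max(S) = 8), so the sequence is purely periodic with period 15.

15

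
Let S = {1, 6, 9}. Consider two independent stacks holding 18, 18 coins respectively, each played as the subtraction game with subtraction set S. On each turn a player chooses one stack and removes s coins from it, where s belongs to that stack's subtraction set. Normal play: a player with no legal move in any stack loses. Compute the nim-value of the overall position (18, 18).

All stacks use S = {1, 6, 9}:
G(0) = 0
G(1) = mex{0} = 1
G(2) = mex{1} = 0
G(3) = mex{0} = 1
G(4) = mex{1} = 0
G(5) = mex{0} = 1
G(6) = mex{1,0} = 2
G(7) = mex{2,1} = 0
G(8) = mex{0,0} = 1
G(9) = mex{1,1,0} = 2
G(10) = mex{2,0,1} = 3
G(11) = mex{3,1,0} = 2
G(12) = mex{2,2,1} = 0
G(13) = mex{0,0,0} = 1
G(14) = mex{1,1,1} = 0
G(15) = mex{0,2,2} = 1
G(16) = mex{1,3,0} = 2
G(17) = mex{2,2,1} = 0
G(18) = mex{0,0,2} = 1
Stack A: G(18) = 1.
Stack B: G(18) = 1.
Combined Grundy value = 1 ⊕ 1 = 0.

0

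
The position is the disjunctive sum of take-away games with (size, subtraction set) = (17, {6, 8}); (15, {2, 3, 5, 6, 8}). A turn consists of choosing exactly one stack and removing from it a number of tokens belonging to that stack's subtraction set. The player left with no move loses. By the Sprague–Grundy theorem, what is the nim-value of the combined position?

Stack A, S = {6, 8}:
G(0) = 0
G(1) = mex{} = 0
G(2) = mex{} = 0
G(3) = mex{} = 0
G(4) = mex{} = 0
G(5) = mex{} = 0
G(6) = mex{0} = 1
G(7) = mex{0} = 1
G(8) = mex{0,0} = 1
G(9) = mex{0,0} = 1
G(10) = mex{0,0} = 1
G(11) = mex{0,0} = 1
G(12) = mex{1,0} = 2
G(13) = mex{1,0} = 2
G(14) = mex{1,1} = 0
G(15) = mex{1,1} = 0
G(16) = mex{1,1} = 0
G(17) = mex{1,1} = 0
G_A(17) = 0.
Stack B, S = {2, 3, 5, 6, 8}:
G(0) = 0
G(1) = mex{} = 0
G(2) = mex{0} = 1
G(3) = mex{0,0} = 1
G(4) = mex{1,0} = 2
G(5) = mex{1,1,0} = 2
G(6) = mex{2,1,0,0} = 3
G(7) = mex{2,2,1,0} = 3
G(8) = mex{3,2,1,1,0} = 4
G(9) = mex{3,3,2,1,0} = 4
G(10) = mex{4,3,2,2,1} = 0
G(11) = mex{4,4,3,2,1} = 0
G(12) = mex{0,4,3,3,2} = 1
G(13) = mex{0,0,4,3,2} = 1
G(14) = mex{1,0,4,4,3} = 2
G(15) = mex{1,1,0,4,3} = 2
G_B(15) = 2.
Combined Grundy value = 0 ⊕ 2 = 2.

2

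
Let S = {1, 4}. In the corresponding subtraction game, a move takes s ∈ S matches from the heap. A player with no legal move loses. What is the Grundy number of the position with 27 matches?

0

n :  0  1  2  3  4  5  6  7  8  9 10 11 12 13 14 15 16 17 18 19 20 21 22 23 24 25 26 27
G :  0  1  0  1  2  0  1  0  1  2  0  1  0  1  2  0  1  0  1  2  0  1  0  1  2  0  1  0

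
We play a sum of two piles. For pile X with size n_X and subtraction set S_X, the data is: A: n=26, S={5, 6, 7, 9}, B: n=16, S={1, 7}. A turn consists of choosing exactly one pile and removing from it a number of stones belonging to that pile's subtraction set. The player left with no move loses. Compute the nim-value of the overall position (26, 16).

2

Pile A, S = {5, 6, 7, 9}:
G(0) = 0
G(1) = mex{} = 0
G(2) = mex{} = 0
G(3) = mex{} = 0
G(4) = mex{} = 0
G(5) = mex{0} = 1
G(6) = mex{0,0} = 1
G(7) = mex{0,0,0} = 1
G(8) = mex{0,0,0} = 1
G(9) = mex{0,0,0,0} = 1
G(10) = mex{1,0,0,0} = 2
G(11) = mex{1,1,0,0} = 2
G(12) = mex{1,1,1,0} = 2
G(13) = mex{1,1,1,0} = 2
G(14) = mex{1,1,1,1} = 0
G(15) = mex{2,1,1,1} = 0
G(16) = mex{2,2,1,1} = 0
G(17) = mex{2,2,2,1} = 0
G(18) = mex{2,2,2,1} = 0
G(19) = mex{0,2,2,2} = 1
G(20) = mex{0,0,2,2} = 1
G(21) = mex{0,0,0,2} = 1
G(22) = mex{0,0,0,2} = 1
G(23) = mex{0,0,0,0} = 1
G(24) = mex{1,0,0,0} = 2
G(25) = mex{1,1,0,0} = 2
G(26) = mex{1,1,1,0} = 2
G_A(26) = 2.
Pile B, S = {1, 7}:
G(0) = 0
G(1) = mex{0} = 1
G(2) = mex{1} = 0
G(3) = mex{0} = 1
G(4) = mex{1} = 0
G(5) = mex{0} = 1
G(6) = mex{1} = 0
G(7) = mex{0,0} = 1
G(8) = mex{1,1} = 0
G(9) = mex{0,0} = 1
G(10) = mex{1,1} = 0
G(11) = mex{0,0} = 1
G(12) = mex{1,1} = 0
G(13) = mex{0,0} = 1
G(14) = mex{1,1} = 0
G(15) = mex{0,0} = 1
G(16) = mex{1,1} = 0
G_B(16) = 0.
Combined Grundy value = 2 ⊕ 0 = 2.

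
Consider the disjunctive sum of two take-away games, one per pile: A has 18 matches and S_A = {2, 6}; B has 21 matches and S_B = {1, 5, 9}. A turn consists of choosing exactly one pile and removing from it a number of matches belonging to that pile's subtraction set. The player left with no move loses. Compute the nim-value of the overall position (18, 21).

Pile A, S = {2, 6}:
n :  0  1  2  3  4  5  6  7  8  9 10 11 12 13 14 15 16 17 18
G :  0  0  1  1  0  0  1  1  0  0  1  1  0  0  1  1  0  0  1
G_A(18) = 1.
Pile B, S = {1, 5, 9}:
G(0) = 0
G(1) = mex{0} = 1
G(2) = mex{1} = 0
G(3) = mex{0} = 1
G(4) = mex{1} = 0
G(5) = mex{0,0} = 1
G(6) = mex{1,1} = 0
G(7) = mex{0,0} = 1
G(8) = mex{1,1} = 0
G(9) = mex{0,0,0} = 1
G(10) = mex{1,1,1} = 0
G(11) = mex{0,0,0} = 1
G(12) = mex{1,1,1} = 0
G(13) = mex{0,0,0} = 1
G(14) = mex{1,1,1} = 0
G(15) = mex{0,0,0} = 1
G(16) = mex{1,1,1} = 0
G(17) = mex{0,0,0} = 1
G(18) = mex{1,1,1} = 0
G(19) = mex{0,0,0} = 1
G(20) = mex{1,1,1} = 0
G(21) = mex{0,0,0} = 1
G_B(21) = 1.
Combined Grundy value = 1 ⊕ 1 = 0.

0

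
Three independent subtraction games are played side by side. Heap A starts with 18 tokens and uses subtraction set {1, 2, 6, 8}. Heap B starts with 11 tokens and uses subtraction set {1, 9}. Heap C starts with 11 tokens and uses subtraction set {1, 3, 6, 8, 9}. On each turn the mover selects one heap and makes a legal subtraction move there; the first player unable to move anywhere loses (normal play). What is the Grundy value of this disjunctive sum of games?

3

Heap A, S = {1, 2, 6, 8}:
G(0) = 0
G(1) = mex{0} = 1
G(2) = mex{1,0} = 2
G(3) = mex{2,1} = 0
G(4) = mex{0,2} = 1
G(5) = mex{1,0} = 2
G(6) = mex{2,1,0} = 3
G(7) = mex{3,2,1} = 0
G(8) = mex{0,3,2,0} = 1
G(9) = mex{1,0,0,1} = 2
G(10) = mex{2,1,1,2} = 0
G(11) = mex{0,2,2,0} = 1
G(12) = mex{1,0,3,1} = 2
G(13) = mex{2,1,0,2} = 3
G(14) = mex{3,2,1,3} = 0
G(15) = mex{0,3,2,0} = 1
G(16) = mex{1,0,0,1} = 2
G(17) = mex{2,1,1,2} = 0
G(18) = mex{0,2,2,0} = 1
G_A(18) = 1.
Heap B, S = {1, 9}:
n :  0  1  2  3  4  5  6  7  8  9 10 11
G :  0  1  0  1  0  1  0  1  0  1  0  1
G_B(11) = 1.
Heap C, S = {1, 3, 6, 8, 9}:
G(0) = 0
G(1) = mex{0} = 1
G(2) = mex{1} = 0
G(3) = mex{0,0} = 1
G(4) = mex{1,1} = 0
G(5) = mex{0,0} = 1
G(6) = mex{1,1,0} = 2
G(7) = mex{2,0,1} = 3
G(8) = mex{3,1,0,0} = 2
G(9) = mex{2,2,1,1,0} = 3
G(10) = mex{3,3,0,0,1} = 2
G(11) = mex{2,2,1,1,0} = 3
G_C(11) = 3.
Combined Grundy value = 1 ⊕ 1 ⊕ 3 = 3.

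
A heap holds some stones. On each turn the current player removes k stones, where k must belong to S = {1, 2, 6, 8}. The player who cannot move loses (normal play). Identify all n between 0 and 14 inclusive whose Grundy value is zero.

0, 3, 7, 10, 14

n :  0  1  2  3  4  5  6  7  8  9 10 11 12 13 14
G :  0  1  2  0  1  2  3  0  1  2  0  1  2  3  0
P-positions are exactly the n with G(n) = 0.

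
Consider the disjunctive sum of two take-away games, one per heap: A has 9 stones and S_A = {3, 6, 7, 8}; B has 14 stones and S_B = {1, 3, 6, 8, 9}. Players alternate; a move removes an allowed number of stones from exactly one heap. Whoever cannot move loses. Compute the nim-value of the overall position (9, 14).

3

Heap A, S = {3, 6, 7, 8}:
n : 0 1 2 3 4 5 6 7 8 9
G : 0 0 0 1 1 1 2 2 2 3
G_A(9) = 3.
Heap B, S = {1, 3, 6, 8, 9}:
n :  0  1  2  3  4  5  6  7  8  9 10 11 12 13 14
G :  0  1  0  1  0  1  2  3  2  3  2  3  4  5  0
G_B(14) = 0.
Combined Grundy value = 3 ⊕ 0 = 3.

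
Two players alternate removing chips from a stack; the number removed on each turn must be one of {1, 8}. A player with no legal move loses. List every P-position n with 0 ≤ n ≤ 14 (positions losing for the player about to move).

G(0) = 0
G(1) = mex{0} = 1
G(2) = mex{1} = 0
G(3) = mex{0} = 1
G(4) = mex{1} = 0
G(5) = mex{0} = 1
G(6) = mex{1} = 0
G(7) = mex{0} = 1
G(8) = mex{1,0} = 2
G(9) = mex{2,1} = 0
G(10) = mex{0,0} = 1
G(11) = mex{1,1} = 0
G(12) = mex{0,0} = 1
G(13) = mex{1,1} = 0
G(14) = mex{0,0} = 1
P-positions are exactly the n with G(n) = 0.

0, 2, 4, 6, 9, 11, 13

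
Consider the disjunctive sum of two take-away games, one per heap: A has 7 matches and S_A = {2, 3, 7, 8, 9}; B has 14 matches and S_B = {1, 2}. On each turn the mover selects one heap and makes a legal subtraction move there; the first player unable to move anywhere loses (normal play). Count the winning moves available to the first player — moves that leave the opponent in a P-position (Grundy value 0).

2

Heap A, S = {2, 3, 7, 8, 9}:
n : 0 1 2 3 4 5 6 7
G : 0 0 1 1 2 0 0 1
G_A(7) = 1.
Heap B, S = {1, 2}:
G(0) = 0
G(1) = mex{0} = 1
G(2) = mex{1,0} = 2
G(3) = mex{2,1} = 0
G(4) = mex{0,2} = 1
G(5) = mex{1,0} = 2
G(6) = mex{2,1} = 0
G(7) = mex{0,2} = 1
G(8) = mex{1,0} = 2
G(9) = mex{2,1} = 0
G(10) = mex{0,2} = 1
G(11) = mex{1,0} = 2
G(12) = mex{2,1} = 0
G(13) = mex{0,2} = 1
G(14) = mex{1,0} = 2
G_B(14) = 2.
Combined Grundy value = 1 ⊕ 2 = 3.
A winning move leaves total XOR = 0, i.e. changes one component's Grundy value g to g ⊕ X where X is the current total.
Heap A: need g' = 1⊕3 = 2. Options: 7−2→G=0, 7−3→G=2, 7−7→G=0. Hits: 1.
Heap B: need g' = 2⊕3 = 1. Options: 14−1→G=1, 14−2→G=0. Hits: 1.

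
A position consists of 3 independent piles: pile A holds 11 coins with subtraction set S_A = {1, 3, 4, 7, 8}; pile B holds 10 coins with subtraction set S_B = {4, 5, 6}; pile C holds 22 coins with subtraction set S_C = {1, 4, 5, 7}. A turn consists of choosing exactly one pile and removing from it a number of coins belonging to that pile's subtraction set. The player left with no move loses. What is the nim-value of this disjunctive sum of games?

Pile A, S = {1, 3, 4, 7, 8}:
G(0) = 0
G(1) = mex{0} = 1
G(2) = mex{1} = 0
G(3) = mex{0,0} = 1
G(4) = mex{1,1,0} = 2
G(5) = mex{2,0,1} = 3
G(6) = mex{3,1,0} = 2
G(7) = mex{2,2,1,0} = 3
G(8) = mex{3,3,2,1,0} = 4
G(9) = mex{4,2,3,0,1} = 5
G(10) = mex{5,3,2,1,0} = 4
G(11) = mex{4,4,3,2,1} = 0
G_A(11) = 0.
Pile B, S = {4, 5, 6}:
n :  0  1  2  3  4  5  6  7  8  9 10
G :  0  0  0  0  1  1  1  1  2  2  0
G_B(10) = 0.
Pile C, S = {1, 4, 5, 7}:
n :  0  1  2  3  4  5  6  7  8  9 10 11 12 13 14 15 16 17 18 19 20 21 22
G :  0  1  0  1  2  3  2  3  0  1  0  1  2  3  2  3  0  1  0  1  2  3  2
G_C(22) = 2.
Combined Grundy value = 0 ⊕ 0 ⊕ 2 = 2.

2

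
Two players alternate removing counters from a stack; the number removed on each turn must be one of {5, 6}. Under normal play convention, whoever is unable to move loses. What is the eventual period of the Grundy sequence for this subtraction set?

n :  0  1  2  3  4  5  6  7  8  9 10 11 12 13 14 15 16 17 18 19 20 21 22 23
G :  0  0  0  0  0  1  1  1  1  1  2  0  0  0  0  0  1  1  1  1  1  2  0  0
G(n+11) = G(n) holds for n = 0,…,5 (a full window of length max(S) = 6), so the sequence is purely periodic with period 11.

11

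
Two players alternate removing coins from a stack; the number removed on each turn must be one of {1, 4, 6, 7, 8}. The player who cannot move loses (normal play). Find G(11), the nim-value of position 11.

G(0) = 0
G(1) = mex{0} = 1
G(2) = mex{1} = 0
G(3) = mex{0} = 1
G(4) = mex{1,0} = 2
G(5) = mex{2,1} = 0
G(6) = mex{0,0,0} = 1
G(7) = mex{1,1,1,0} = 2
G(8) = mex{2,2,0,1,0} = 3
G(9) = mex{3,0,1,0,1} = 2
G(10) = mex{2,1,2,1,0} = 3
G(11) = mex{3,2,0,2,1} = 4

4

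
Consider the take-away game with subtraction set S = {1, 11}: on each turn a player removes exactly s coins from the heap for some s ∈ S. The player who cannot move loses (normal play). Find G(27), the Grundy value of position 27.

G(0) = 0
G(1) = mex{0} = 1
G(2) = mex{1} = 0
G(3) = mex{0} = 1
G(4) = mex{1} = 0
G(5) = mex{0} = 1
G(6) = mex{1} = 0
G(7) = mex{0} = 1
G(8) = mex{1} = 0
G(9) = mex{0} = 1
G(10) = mex{1} = 0
G(11) = mex{0,0} = 1
G(12) = mex{1,1} = 0
G(13) = mex{0,0} = 1
G(14) = mex{1,1} = 0
G(15) = mex{0,0} = 1
G(16) = mex{1,1} = 0
G(17) = mex{0,0} = 1
G(18) = mex{1,1} = 0
G(19) = mex{0,0} = 1
G(20) = mex{1,1} = 0
G(21) = mex{0,0} = 1
G(22) = mex{1,1} = 0
G(23) = mex{0,0} = 1
G(24) = mex{1,1} = 0
G(25) = mex{0,0} = 1
G(26) = mex{1,1} = 0
G(27) = mex{0,0} = 1

1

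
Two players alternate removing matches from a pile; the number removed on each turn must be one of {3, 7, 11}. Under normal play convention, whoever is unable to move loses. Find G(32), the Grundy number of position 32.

1

n :  0  1  2  3  4  5  6  7  8  9 10 11 12 13 14 15 16 17 18 19 20 21 22 23 24 25 26 27 28 29 30 31 32
G :  0  0  0  1  1  1  0  2  2  1  0  3  2  1  0  0  0  1  1  1  0  2  2  1  0  3  2  1  0  0  0  1  1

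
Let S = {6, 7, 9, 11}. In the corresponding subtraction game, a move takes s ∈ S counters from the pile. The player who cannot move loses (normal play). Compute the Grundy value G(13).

n :  0  1  2  3  4  5  6  7  8  9 10 11 12 13
G :  0  0  0  0  0  0  1  1  1  1  1  1  2  2

2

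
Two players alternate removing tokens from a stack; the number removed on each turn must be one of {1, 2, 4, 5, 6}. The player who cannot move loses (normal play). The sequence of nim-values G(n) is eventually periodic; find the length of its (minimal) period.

10

G(0) = 0
G(1) = mex{0} = 1
G(2) = mex{1,0} = 2
G(3) = mex{2,1} = 0
G(4) = mex{0,2,0} = 1
G(5) = mex{1,0,1,0} = 2
G(6) = mex{2,1,2,1,0} = 3
G(7) = mex{3,2,0,2,1} = 4
G(8) = mex{4,3,1,0,2} = 5
G(9) = mex{5,4,2,1,0} = 3
G(10) = mex{3,5,3,2,1} = 0
G(11) = mex{0,3,4,3,2} = 1
G(12) = mex{1,0,5,4,3} = 2
G(13) = mex{2,1,3,5,4} = 0
G(14) = mex{0,2,0,3,5} = 1
G(15) = mex{1,0,1,0,3} = 2
G(16) = mex{2,1,2,1,0} = 3
G(17) = mex{3,2,0,2,1} = 4
G(18) = mex{4,3,1,0,2} = 5
G(19) = mex{5,4,2,1,0} = 3
G(20) = mex{3,5,3,2,1} = 0
G(21) = mex{0,3,4,3,2} = 1
G(n+10) = G(n) holds for n = 0,…,5 (a full window of length max(S) = 6), so the sequence is purely periodic with period 10.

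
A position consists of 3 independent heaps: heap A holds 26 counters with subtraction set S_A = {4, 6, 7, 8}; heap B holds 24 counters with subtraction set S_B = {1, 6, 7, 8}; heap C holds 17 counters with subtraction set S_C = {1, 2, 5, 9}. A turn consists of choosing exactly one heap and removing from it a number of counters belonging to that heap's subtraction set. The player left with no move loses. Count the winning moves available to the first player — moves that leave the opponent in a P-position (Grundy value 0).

4

Heap A, S = {4, 6, 7, 8}:
n :  0  1  2  3  4  5  6  7  8  9 10 11 12 13 14 15 16 17 18 19 20 21 22 23 24 25 26
G :  0  0  0  0  1  1  1  1  2  2  2  2  0  0  0  0  1  1  1  1  2  2  2  2  0  0  0
G_A(26) = 0.
Heap B, S = {1, 6, 7, 8}:
G(0) = 0
G(1) = mex{0} = 1
G(2) = mex{1} = 0
G(3) = mex{0} = 1
G(4) = mex{1} = 0
G(5) = mex{0} = 1
G(6) = mex{1,0} = 2
G(7) = mex{2,1,0} = 3
G(8) = mex{3,0,1,0} = 2
G(9) = mex{2,1,0,1} = 3
G(10) = mex{3,0,1,0} = 2
G(11) = mex{2,1,0,1} = 3
G(12) = mex{3,2,1,0} = 4
G(13) = mex{4,3,2,1} = 0
G(14) = mex{0,2,3,2} = 1
G(15) = mex{1,3,2,3} = 0
G(16) = mex{0,2,3,2} = 1
G(17) = mex{1,3,2,3} = 0
G(18) = mex{0,4,3,2} = 1
G(19) = mex{1,0,4,3} = 2
G(20) = mex{2,1,0,4} = 3
G(21) = mex{3,0,1,0} = 2
G(22) = mex{2,1,0,1} = 3
G(23) = mex{3,0,1,0} = 2
G(24) = mex{2,1,0,1} = 3
G_B(24) = 3.
Heap C, S = {1, 2, 5, 9}:
n :  0  1  2  3  4  5  6  7  8  9 10 11 12 13 14 15 16 17
G :  0  1  2  0  1  2  0  1  2  3  0  1  2  0  1  2  0  1
G_C(17) = 1.
Combined Grundy value = 0 ⊕ 3 ⊕ 1 = 2.
A winning move leaves total XOR = 0, i.e. changes one component's Grundy value g to g ⊕ X where X is the current total.
Heap A: need g' = 0⊕2 = 2. Options: 26−4→G=2, 26−6→G=2, 26−7→G=1, 26−8→G=1. Hits: 2.
Heap B: need g' = 3⊕2 = 1. Options: 24−1→G=2, 24−6→G=1, 24−7→G=0, 24−8→G=1. Hits: 2.
Heap C: need g' = 1⊕2 = 3. Options: 17−1→G=0, 17−2→G=2, 17−5→G=2, 17−9→G=2. Hits: 0.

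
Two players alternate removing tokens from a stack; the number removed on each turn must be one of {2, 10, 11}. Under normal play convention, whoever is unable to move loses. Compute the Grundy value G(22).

0

n :  0  1  2  3  4  5  6  7  8  9 10 11 12 13 14 15 16 17 18 19 20 21 22
G :  0  0  1  1  0  0  1  1  0  0  1  1  2  0  3  1  2  0  3  1  2  0  0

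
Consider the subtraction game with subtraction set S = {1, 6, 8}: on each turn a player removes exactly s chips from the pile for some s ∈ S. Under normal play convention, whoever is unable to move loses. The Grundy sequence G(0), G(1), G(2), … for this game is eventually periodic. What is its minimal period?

n :  0  1  2  3  4  5  6  7  8  9 10 11 12 13 14 15 16
G :  0  1  0  1  0  1  2  0  1  0  1  0  1  2  0  1  0
G(n+7) = G(n) holds for n = 0,…,7 (a full window of length max(S) = 8), so the sequence is purely periodic with period 7.

7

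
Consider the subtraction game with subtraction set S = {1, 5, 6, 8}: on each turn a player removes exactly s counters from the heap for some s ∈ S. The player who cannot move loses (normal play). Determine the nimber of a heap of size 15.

0

n :  0  1  2  3  4  5  6  7  8  9 10 11 12 13 14 15
G :  0  1  0  1  0  1  2  3  2  3  2  0  1  0  1  0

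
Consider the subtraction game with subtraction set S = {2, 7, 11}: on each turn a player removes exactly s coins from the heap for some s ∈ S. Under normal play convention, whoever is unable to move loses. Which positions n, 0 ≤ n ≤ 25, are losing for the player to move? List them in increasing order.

G(0) = 0
G(1) = mex{} = 0
G(2) = mex{0} = 1
G(3) = mex{0} = 1
G(4) = mex{1} = 0
G(5) = mex{1} = 0
G(6) = mex{0} = 1
G(7) = mex{0,0} = 1
G(8) = mex{1,0} = 2
G(9) = mex{1,1} = 0
G(10) = mex{2,1} = 0
G(11) = mex{0,0,0} = 1
G(12) = mex{0,0,0} = 1
G(13) = mex{1,1,1} = 0
G(14) = mex{1,1,1} = 0
G(15) = mex{0,2,0} = 1
G(16) = mex{0,0,0} = 1
G(17) = mex{1,0,1} = 2
G(18) = mex{1,1,1} = 0
G(19) = mex{2,1,2} = 0
G(20) = mex{0,0,0} = 1
G(21) = mex{0,0,0} = 1
G(22) = mex{1,1,1} = 0
G(23) = mex{1,1,1} = 0
G(24) = mex{0,2,0} = 1
G(25) = mex{0,0,0} = 1
P-positions are exactly the n with G(n) = 0.

0, 1, 4, 5, 9, 10, 13, 14, 18, 19, 22, 23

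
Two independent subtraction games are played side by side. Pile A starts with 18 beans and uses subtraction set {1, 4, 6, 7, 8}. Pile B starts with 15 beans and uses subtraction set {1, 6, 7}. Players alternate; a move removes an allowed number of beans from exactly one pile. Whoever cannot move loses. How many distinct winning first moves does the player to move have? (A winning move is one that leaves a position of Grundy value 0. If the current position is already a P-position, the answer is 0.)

Pile A, S = {1, 4, 6, 7, 8}:
G(0) = 0
G(1) = mex{0} = 1
G(2) = mex{1} = 0
G(3) = mex{0} = 1
G(4) = mex{1,0} = 2
G(5) = mex{2,1} = 0
G(6) = mex{0,0,0} = 1
G(7) = mex{1,1,1,0} = 2
G(8) = mex{2,2,0,1,0} = 3
G(9) = mex{3,0,1,0,1} = 2
G(10) = mex{2,1,2,1,0} = 3
G(11) = mex{3,2,0,2,1} = 4
G(12) = mex{4,3,1,0,2} = 5
G(13) = mex{5,2,2,1,0} = 3
G(14) = mex{3,3,3,2,1} = 0
G(15) = mex{0,4,2,3,2} = 1
G(16) = mex{1,5,3,2,3} = 0
G(17) = mex{0,3,4,3,2} = 1
G(18) = mex{1,0,5,4,3} = 2
G_A(18) = 2.
Pile B, S = {1, 6, 7}:
n :  0  1  2  3  4  5  6  7  8  9 10 11 12 13 14 15
G :  0  1  0  1  0  1  2  3  2  3  2  3  0  1  0  1
G_B(15) = 1.
Combined Grundy value = 2 ⊕ 1 = 3.
A winning move leaves total XOR = 0, i.e. changes one component's Grundy value g to g ⊕ X where X is the current total.
Pile A: need g' = 2⊕3 = 1. Options: 18−1→G=1, 18−4→G=0, 18−6→G=5, 18−7→G=4, 18−8→G=3. Hits: 1.
Pile B: need g' = 1⊕3 = 2. Options: 15−1→G=0, 15−6→G=3, 15−7→G=2. Hits: 1.

2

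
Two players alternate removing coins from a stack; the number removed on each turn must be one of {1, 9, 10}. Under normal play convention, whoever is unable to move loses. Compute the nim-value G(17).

3

G(0) = 0
G(1) = mex{0} = 1
G(2) = mex{1} = 0
G(3) = mex{0} = 1
G(4) = mex{1} = 0
G(5) = mex{0} = 1
G(6) = mex{1} = 0
G(7) = mex{0} = 1
G(8) = mex{1} = 0
G(9) = mex{0,0} = 1
G(10) = mex{1,1,0} = 2
G(11) = mex{2,0,1} = 3
G(12) = mex{3,1,0} = 2
G(13) = mex{2,0,1} = 3
G(14) = mex{3,1,0} = 2
G(15) = mex{2,0,1} = 3
G(16) = mex{3,1,0} = 2
G(17) = mex{2,0,1} = 3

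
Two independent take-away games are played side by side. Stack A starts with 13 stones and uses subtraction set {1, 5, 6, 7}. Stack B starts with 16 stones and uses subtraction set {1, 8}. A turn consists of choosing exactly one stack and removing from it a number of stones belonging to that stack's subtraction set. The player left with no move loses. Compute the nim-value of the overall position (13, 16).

Stack A, S = {1, 5, 6, 7}:
n :  0  1  2  3  4  5  6  7  8  9 10 11 12 13
G :  0  1  0  1  0  1  2  3  2  3  2  3  0  1
G_A(13) = 1.
Stack B, S = {1, 8}:
G(0) = 0
G(1) = mex{0} = 1
G(2) = mex{1} = 0
G(3) = mex{0} = 1
G(4) = mex{1} = 0
G(5) = mex{0} = 1
G(6) = mex{1} = 0
G(7) = mex{0} = 1
G(8) = mex{1,0} = 2
G(9) = mex{2,1} = 0
G(10) = mex{0,0} = 1
G(11) = mex{1,1} = 0
G(12) = mex{0,0} = 1
G(13) = mex{1,1} = 0
G(14) = mex{0,0} = 1
G(15) = mex{1,1} = 0
G(16) = mex{0,2} = 1
G_B(16) = 1.
Combined Grundy value = 1 ⊕ 1 = 0.

0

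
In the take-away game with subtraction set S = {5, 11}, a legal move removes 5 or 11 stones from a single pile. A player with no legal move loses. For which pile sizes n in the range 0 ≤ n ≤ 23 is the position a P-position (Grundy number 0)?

0, 1, 2, 3, 4, 10, 16, 17, 18, 19, 20

G(0) = 0
G(1) = mex{} = 0
G(2) = mex{} = 0
G(3) = mex{} = 0
G(4) = mex{} = 0
G(5) = mex{0} = 1
G(6) = mex{0} = 1
G(7) = mex{0} = 1
G(8) = mex{0} = 1
G(9) = mex{0} = 1
G(10) = mex{1} = 0
G(11) = mex{1,0} = 2
G(12) = mex{1,0} = 2
G(13) = mex{1,0} = 2
G(14) = mex{1,0} = 2
G(15) = mex{0,0} = 1
G(16) = mex{2,1} = 0
G(17) = mex{2,1} = 0
G(18) = mex{2,1} = 0
G(19) = mex{2,1} = 0
G(20) = mex{1,1} = 0
G(21) = mex{0,0} = 1
G(22) = mex{0,2} = 1
G(23) = mex{0,2} = 1
P-positions are exactly the n with G(n) = 0.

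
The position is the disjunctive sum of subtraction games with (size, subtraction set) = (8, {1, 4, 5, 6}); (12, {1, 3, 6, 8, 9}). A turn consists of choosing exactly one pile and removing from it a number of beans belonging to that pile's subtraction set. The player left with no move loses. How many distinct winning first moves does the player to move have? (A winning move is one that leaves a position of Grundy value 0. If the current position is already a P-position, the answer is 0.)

Pile A, S = {1, 4, 5, 6}:
n : 0 1 2 3 4 5 6 7 8
G : 0 1 0 1 2 3 2 3 4
G_A(8) = 4.
Pile B, S = {1, 3, 6, 8, 9}:
n :  0  1  2  3  4  5  6  7  8  9 10 11 12
G :  0  1  0  1  0  1  2  3  2  3  2  3  4
G_B(12) = 4.
Combined Grundy value = 4 ⊕ 4 = 0.
A winning move leaves total XOR = 0, i.e. changes one component's Grundy value g to g ⊕ X where X is the current total.
Pile A: target g' = 4⊕0 = 4, but every legal move changes the Grundy value (mex property), so 0 moves.
Pile B: target g' = 4⊕0 = 4, but every legal move changes the Grundy value (mex property), so 0 moves.

0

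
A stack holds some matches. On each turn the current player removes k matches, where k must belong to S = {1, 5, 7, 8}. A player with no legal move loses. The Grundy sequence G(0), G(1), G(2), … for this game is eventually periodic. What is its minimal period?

15

G(0) = 0
G(1) = mex{0} = 1
G(2) = mex{1} = 0
G(3) = mex{0} = 1
G(4) = mex{1} = 0
G(5) = mex{0,0} = 1
G(6) = mex{1,1} = 0
G(7) = mex{0,0,0} = 1
G(8) = mex{1,1,1,0} = 2
G(9) = mex{2,0,0,1} = 3
G(10) = mex{3,1,1,0} = 2
G(11) = mex{2,0,0,1} = 3
G(12) = mex{3,1,1,0} = 2
G(13) = mex{2,2,0,1} = 3
G(14) = mex{3,3,1,0} = 2
G(15) = mex{2,2,2,1} = 0
G(16) = mex{0,3,3,2} = 1
G(17) = mex{1,2,2,3} = 0
G(18) = mex{0,3,3,2} = 1
G(19) = mex{1,2,2,3} = 0
G(20) = mex{0,0,3,2} = 1
G(21) = mex{1,1,2,3} = 0
G(22) = mex{0,0,0,2} = 1
G(23) = mex{1,1,1,0} = 2
G(24) = mex{2,0,0,1} = 3
G(25) = mex{3,1,1,0} = 2
G(26) = mex{2,0,0,1} = 3
G(27) = mex{3,1,1,0} = 2
G(28) = mex{2,2,0,1} = 3
G(29) = mex{3,3,1,0} = 2
G(30) = mex{2,2,2,1} = 0
G(31) = mex{0,3,3,2} = 1
G(n+15) = G(n) holds for n = 0,…,7 (a full window of length max(S) = 8), so the sequence is purely periodic with period 15.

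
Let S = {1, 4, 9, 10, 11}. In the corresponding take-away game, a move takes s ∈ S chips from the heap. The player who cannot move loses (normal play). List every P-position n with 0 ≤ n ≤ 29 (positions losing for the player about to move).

n :  0  1  2  3  4  5  6  7  8  9 10 11 12 13 14 15 16 17 18 19 20 21 22 23 24 25 26 27 28 29
G :  0  1  0  1  2  0  1  0  1  2  3  2  3  4  5  3  2  3  4  0  1  0  1  2  0  1  0  1  2  3
P-positions are exactly the n with G(n) = 0.

0, 2, 5, 7, 19, 21, 24, 26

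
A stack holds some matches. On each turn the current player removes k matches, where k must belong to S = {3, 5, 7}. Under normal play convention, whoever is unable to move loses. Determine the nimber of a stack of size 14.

1

n :  0  1  2  3  4  5  6  7  8  9 10 11 12 13 14
G :  0  0  0  1  1  1  2  2  2  3  0  0  0  1  1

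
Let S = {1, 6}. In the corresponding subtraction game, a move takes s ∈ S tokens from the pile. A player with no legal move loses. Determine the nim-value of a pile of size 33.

1

n :  0  1  2  3  4  5  6  7  8  9 10 11 12 13 14 15 16 17 18 19 20 21 22 23 24 25 26 27 28 29 30 31 32 33
G :  0  1  0  1  0  1  2  0  1  0  1  0  1  2  0  1  0  1  0  1  2  0  1  0  1  0  1  2  0  1  0  1  0  1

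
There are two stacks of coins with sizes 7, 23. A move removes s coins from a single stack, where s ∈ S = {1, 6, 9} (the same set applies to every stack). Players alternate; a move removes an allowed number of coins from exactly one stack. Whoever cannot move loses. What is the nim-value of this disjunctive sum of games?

1

All stacks use S = {1, 6, 9}:
n :  0  1  2  3  4  5  6  7  8  9 10 11 12 13 14 15 16 17 18 19 20 21 22 23
G :  0  1  0  1  0  1  2  0  1  2  3  2  0  1  0  1  2  0  1  0  1  2  0  1
Stack A: G(7) = 0.
Stack B: G(23) = 1.
Combined Grundy value = 0 ⊕ 1 = 1.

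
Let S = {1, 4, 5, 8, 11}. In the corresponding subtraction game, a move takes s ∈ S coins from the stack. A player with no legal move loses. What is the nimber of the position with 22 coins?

G(0) = 0
G(1) = mex{0} = 1
G(2) = mex{1} = 0
G(3) = mex{0} = 1
G(4) = mex{1,0} = 2
G(5) = mex{2,1,0} = 3
G(6) = mex{3,0,1} = 2
G(7) = mex{2,1,0} = 3
G(8) = mex{3,2,1,0} = 4
G(9) = mex{4,3,2,1} = 0
G(10) = mex{0,2,3,0} = 1
G(11) = mex{1,3,2,1,0} = 4
G(12) = mex{4,4,3,2,1} = 0
G(13) = mex{0,0,4,3,0} = 1
G(14) = mex{1,1,0,2,1} = 3
G(15) = mex{3,4,1,3,2} = 0
G(16) = mex{0,0,4,4,3} = 1
G(17) = mex{1,1,0,0,2} = 3
G(18) = mex{3,3,1,1,3} = 0
G(19) = mex{0,0,3,4,4} = 1
G(20) = mex{1,1,0,0,0} = 2
G(21) = mex{2,3,1,1,1} = 0
G(22) = mex{0,0,3,3,4} = 1

1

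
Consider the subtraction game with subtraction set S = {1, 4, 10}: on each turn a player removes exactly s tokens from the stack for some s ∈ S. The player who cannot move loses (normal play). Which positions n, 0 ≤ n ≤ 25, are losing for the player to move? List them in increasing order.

G(0) = 0
G(1) = mex{0} = 1
G(2) = mex{1} = 0
G(3) = mex{0} = 1
G(4) = mex{1,0} = 2
G(5) = mex{2,1} = 0
G(6) = mex{0,0} = 1
G(7) = mex{1,1} = 0
G(8) = mex{0,2} = 1
G(9) = mex{1,0} = 2
G(10) = mex{2,1,0} = 3
G(11) = mex{3,0,1} = 2
G(12) = mex{2,1,0} = 3
G(13) = mex{3,2,1} = 0
G(14) = mex{0,3,2} = 1
G(15) = mex{1,2,0} = 3
G(16) = mex{3,3,1} = 0
G(17) = mex{0,0,0} = 1
G(18) = mex{1,1,1} = 0
G(19) = mex{0,3,2} = 1
G(20) = mex{1,0,3} = 2
G(21) = mex{2,1,2} = 0
G(22) = mex{0,0,3} = 1
G(23) = mex{1,1,0} = 2
G(24) = mex{2,2,1} = 0
G(25) = mex{0,0,3} = 1
P-positions are exactly the n with G(n) = 0.

0, 2, 5, 7, 13, 16, 18, 21, 24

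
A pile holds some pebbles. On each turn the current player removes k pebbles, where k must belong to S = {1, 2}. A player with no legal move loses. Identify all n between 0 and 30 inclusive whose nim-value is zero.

0, 3, 6, 9, 12, 15, 18, 21, 24, 27, 30

G(0) = 0
G(1) = mex{0} = 1
G(2) = mex{1,0} = 2
G(3) = mex{2,1} = 0
G(4) = mex{0,2} = 1
G(5) = mex{1,0} = 2
G(6) = mex{2,1} = 0
G(7) = mex{0,2} = 1
G(8) = mex{1,0} = 2
G(9) = mex{2,1} = 0
G(10) = mex{0,2} = 1
G(11) = mex{1,0} = 2
G(12) = mex{2,1} = 0
G(13) = mex{0,2} = 1
G(14) = mex{1,0} = 2
G(15) = mex{2,1} = 0
G(16) = mex{0,2} = 1
G(17) = mex{1,0} = 2
G(18) = mex{2,1} = 0
G(19) = mex{0,2} = 1
G(20) = mex{1,0} = 2
G(21) = mex{2,1} = 0
G(22) = mex{0,2} = 1
G(23) = mex{1,0} = 2
G(24) = mex{2,1} = 0
G(25) = mex{0,2} = 1
G(26) = mex{1,0} = 2
G(27) = mex{2,1} = 0
G(28) = mex{0,2} = 1
G(29) = mex{1,0} = 2
G(30) = mex{2,1} = 0
P-positions are exactly the n with G(n) = 0.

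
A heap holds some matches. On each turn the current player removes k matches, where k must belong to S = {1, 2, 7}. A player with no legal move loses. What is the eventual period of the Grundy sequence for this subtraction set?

G(0) = 0
G(1) = mex{0} = 1
G(2) = mex{1,0} = 2
G(3) = mex{2,1} = 0
G(4) = mex{0,2} = 1
G(5) = mex{1,0} = 2
G(6) = mex{2,1} = 0
G(7) = mex{0,2,0} = 1
G(8) = mex{1,0,1} = 2
G(9) = mex{2,1,2} = 0
G(10) = mex{0,2,0} = 1
G(11) = mex{1,0,1} = 2
G(12) = mex{2,1,2} = 0
G(13) = mex{0,2,0} = 1
G(14) = mex{1,0,1} = 2
G(n+3) = G(n) holds for n = 0,…,6 (a full window of length max(S) = 7), so the sequence is purely periodic with period 3.

3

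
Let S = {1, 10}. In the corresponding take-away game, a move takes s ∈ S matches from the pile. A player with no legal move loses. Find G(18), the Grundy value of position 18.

1

G(0) = 0
G(1) = mex{0} = 1
G(2) = mex{1} = 0
G(3) = mex{0} = 1
G(4) = mex{1} = 0
G(5) = mex{0} = 1
G(6) = mex{1} = 0
G(7) = mex{0} = 1
G(8) = mex{1} = 0
G(9) = mex{0} = 1
G(10) = mex{1,0} = 2
G(11) = mex{2,1} = 0
G(12) = mex{0,0} = 1
G(13) = mex{1,1} = 0
G(14) = mex{0,0} = 1
G(15) = mex{1,1} = 0
G(16) = mex{0,0} = 1
G(17) = mex{1,1} = 0
G(18) = mex{0,0} = 1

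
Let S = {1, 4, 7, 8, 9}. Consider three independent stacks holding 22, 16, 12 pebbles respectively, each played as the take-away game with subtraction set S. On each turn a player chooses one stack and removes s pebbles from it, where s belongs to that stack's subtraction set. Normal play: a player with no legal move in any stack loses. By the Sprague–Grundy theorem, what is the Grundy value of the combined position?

6

All stacks use S = {1, 4, 7, 8, 9}:
n :  0  1  2  3  4  5  6  7  8  9 10 11 12 13 14 15 16 17 18 19 20 21 22
G :  0  1  0  1  2  0  1  2  3  2  3  4  5  3  4  0  1  0  1  2  0  1  2
Stack A: G(22) = 2.
Stack B: G(16) = 1.
Stack C: G(12) = 5.
Combined Grundy value = 2 ⊕ 1 ⊕ 5 = 6.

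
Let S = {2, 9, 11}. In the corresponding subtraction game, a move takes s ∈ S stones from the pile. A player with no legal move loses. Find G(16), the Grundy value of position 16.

2

n :  0  1  2  3  4  5  6  7  8  9 10 11 12 13 14 15 16
G :  0  0  1  1  0  0  1  1  0  2  1  3  2  2  3  3  2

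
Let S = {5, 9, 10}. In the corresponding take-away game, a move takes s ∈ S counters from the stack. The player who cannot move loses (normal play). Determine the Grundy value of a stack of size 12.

2

n :  0  1  2  3  4  5  6  7  8  9 10 11 12
G :  0  0  0  0  0  1  1  1  1  1  2  2  2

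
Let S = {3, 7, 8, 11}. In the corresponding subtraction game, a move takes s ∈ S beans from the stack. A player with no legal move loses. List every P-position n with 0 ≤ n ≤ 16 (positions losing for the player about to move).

0, 1, 2, 6, 15, 16

n :  0  1  2  3  4  5  6  7  8  9 10 11 12 13 14 15 16
G :  0  0  0  1  1  1  0  2  2  1  3  3  2  2  4  0  0
P-positions are exactly the n with G(n) = 0.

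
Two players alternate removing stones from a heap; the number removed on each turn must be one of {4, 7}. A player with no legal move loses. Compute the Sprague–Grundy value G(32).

2

G(0) = 0
G(1) = mex{} = 0
G(2) = mex{} = 0
G(3) = mex{} = 0
G(4) = mex{0} = 1
G(5) = mex{0} = 1
G(6) = mex{0} = 1
G(7) = mex{0,0} = 1
G(8) = mex{1,0} = 2
G(9) = mex{1,0} = 2
G(10) = mex{1,0} = 2
G(11) = mex{1,1} = 0
G(12) = mex{2,1} = 0
G(13) = mex{2,1} = 0
G(14) = mex{2,1} = 0
G(15) = mex{0,2} = 1
G(16) = mex{0,2} = 1
G(17) = mex{0,2} = 1
G(18) = mex{0,0} = 1
G(19) = mex{1,0} = 2
G(20) = mex{1,0} = 2
G(21) = mex{1,0} = 2
G(22) = mex{1,1} = 0
G(23) = mex{2,1} = 0
G(24) = mex{2,1} = 0
G(25) = mex{2,1} = 0
G(26) = mex{0,2} = 1
G(27) = mex{0,2} = 1
G(28) = mex{0,2} = 1
G(29) = mex{0,0} = 1
G(30) = mex{1,0} = 2
G(31) = mex{1,0} = 2
G(32) = mex{1,0} = 2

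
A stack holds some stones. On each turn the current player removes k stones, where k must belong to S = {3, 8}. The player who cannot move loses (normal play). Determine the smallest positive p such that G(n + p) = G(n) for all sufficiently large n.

11

n :  0  1  2  3  4  5  6  7  8  9 10 11 12 13 14 15 16 17 18 19 20 21 22 23
G :  0  0  0  1  1  1  0  0  2  1  1  0  0  0  1  1  1  0  0  2  1  1  0  0
G(n+11) = G(n) holds for n = 0,…,7 (a full window of length max(S) = 8), so the sequence is purely periodic with period 11.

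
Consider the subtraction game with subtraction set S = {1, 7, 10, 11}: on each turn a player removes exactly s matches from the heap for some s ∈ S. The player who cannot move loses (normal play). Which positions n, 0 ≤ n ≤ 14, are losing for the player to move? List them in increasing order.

n :  0  1  2  3  4  5  6  7  8  9 10 11 12 13 14
G :  0  1  0  1  0  1  0  1  0  1  2  3  2  3  2
P-positions are exactly the n with G(n) = 0.

0, 2, 4, 6, 8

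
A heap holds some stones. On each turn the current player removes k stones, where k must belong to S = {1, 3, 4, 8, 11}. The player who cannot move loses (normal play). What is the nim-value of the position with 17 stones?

1

n :  0  1  2  3  4  5  6  7  8  9 10 11 12 13 14 15 16 17
G :  0  1  0  1  2  3  2  0  1  0  1  2  3  2  0  1  0  1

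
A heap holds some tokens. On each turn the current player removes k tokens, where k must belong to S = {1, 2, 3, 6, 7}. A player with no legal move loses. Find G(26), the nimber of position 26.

2

G(0) = 0
G(1) = mex{0} = 1
G(2) = mex{1,0} = 2
G(3) = mex{2,1,0} = 3
G(4) = mex{3,2,1} = 0
G(5) = mex{0,3,2} = 1
G(6) = mex{1,0,3,0} = 2
G(7) = mex{2,1,0,1,0} = 3
G(8) = mex{3,2,1,2,1} = 0
G(9) = mex{0,3,2,3,2} = 1
G(10) = mex{1,0,3,0,3} = 2
G(11) = mex{2,1,0,1,0} = 3
G(12) = mex{3,2,1,2,1} = 0
G(13) = mex{0,3,2,3,2} = 1
G(14) = mex{1,0,3,0,3} = 2
G(15) = mex{2,1,0,1,0} = 3
G(16) = mex{3,2,1,2,1} = 0
G(17) = mex{0,3,2,3,2} = 1
G(18) = mex{1,0,3,0,3} = 2
G(19) = mex{2,1,0,1,0} = 3
G(20) = mex{3,2,1,2,1} = 0
G(21) = mex{0,3,2,3,2} = 1
G(22) = mex{1,0,3,0,3} = 2
G(23) = mex{2,1,0,1,0} = 3
G(24) = mex{3,2,1,2,1} = 0
G(25) = mex{0,3,2,3,2} = 1
G(26) = mex{1,0,3,0,3} = 2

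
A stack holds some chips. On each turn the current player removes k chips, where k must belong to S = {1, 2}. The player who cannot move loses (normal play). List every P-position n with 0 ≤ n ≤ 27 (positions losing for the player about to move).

0, 3, 6, 9, 12, 15, 18, 21, 24, 27

n :  0  1  2  3  4  5  6  7  8  9 10 11 12 13 14 15 16 17 18 19 20 21 22 23 24 25 26 27
G :  0  1  2  0  1  2  0  1  2  0  1  2  0  1  2  0  1  2  0  1  2  0  1  2  0  1  2  0
P-positions are exactly the n with G(n) = 0.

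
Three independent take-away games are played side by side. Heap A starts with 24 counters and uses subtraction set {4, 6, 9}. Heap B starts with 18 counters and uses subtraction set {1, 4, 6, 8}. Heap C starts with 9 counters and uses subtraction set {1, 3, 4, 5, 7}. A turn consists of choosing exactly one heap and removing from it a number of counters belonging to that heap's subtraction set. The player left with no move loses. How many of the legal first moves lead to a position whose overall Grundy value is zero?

Heap A, S = {4, 6, 9}:
n :  0  1  2  3  4  5  6  7  8  9 10 11 12 13 14 15 16 17 18 19 20 21 22 23 24
G :  0  0  0  0  1  1  1  1  2  2  2  2  3  0  0  0  0  1  1  1  1  2  2  2  2
G_A(24) = 2.
Heap B, S = {1, 4, 6, 8}:
G(0) = 0
G(1) = mex{0} = 1
G(2) = mex{1} = 0
G(3) = mex{0} = 1
G(4) = mex{1,0} = 2
G(5) = mex{2,1} = 0
G(6) = mex{0,0,0} = 1
G(7) = mex{1,1,1} = 0
G(8) = mex{0,2,0,0} = 1
G(9) = mex{1,0,1,1} = 2
G(10) = mex{2,1,2,0} = 3
G(11) = mex{3,0,0,1} = 2
G(12) = mex{2,1,1,2} = 0
G(13) = mex{0,2,0,0} = 1
G(14) = mex{1,3,1,1} = 0
G(15) = mex{0,2,2,0} = 1
G(16) = mex{1,0,3,1} = 2
G(17) = mex{2,1,2,2} = 0
G(18) = mex{0,0,0,3} = 1
G_B(18) = 1.
Heap C, S = {1, 3, 4, 5, 7}:
n : 0 1 2 3 4 5 6 7 8 9
G : 0 1 0 1 2 3 2 3 0 1
G_C(9) = 1.
Combined Grundy value = 2 ⊕ 1 ⊕ 1 = 2.
A winning move leaves total XOR = 0, i.e. changes one component's Grundy value g to g ⊕ X where X is the current total.
Heap A: need g' = 2⊕2 = 0. Options: 24−4→G=1, 24−6→G=1, 24−9→G=0. Hits: 1.
Heap B: need g' = 1⊕2 = 3. Options: 18−1→G=0, 18−4→G=0, 18−6→G=0, 18−8→G=3. Hits: 1.
Heap C: need g' = 1⊕2 = 3. Options: 9−1→G=0, 9−3→G=2, 9−4→G=3, 9−5→G=2, 9−7→G=0. Hits: 1.

3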